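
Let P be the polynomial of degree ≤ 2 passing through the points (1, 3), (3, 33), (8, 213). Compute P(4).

Using the Lagrange interpolation formula with nodes 1, 3, 8:
  L_0(x) = (x - 3)(x - 8) / 14
  L_1(x) = (x - 1)(x - 8) / -10
  L_2(x) = (x - 1)(x - 3) / 35
Then P(x) = 3·L_0(x) + 33·L_1(x) + 213·L_2(x).
Expanding and collecting terms gives P(x) = 3x^2 + 3x - 3.
Evaluating at x = 4: P(4) = 57.

57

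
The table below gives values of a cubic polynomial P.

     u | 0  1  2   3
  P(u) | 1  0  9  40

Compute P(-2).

Using the Lagrange interpolation formula with nodes 0, 1, 2, 3:
  L_0(u) = (u - 1)(u - 2)(u - 3) / -6
  L_1(u) = u(u - 2)(u - 3) / 2
  L_2(u) = u(u - 1)(u - 3) / -2
  L_3(u) = u(u - 1)(u - 2) / 6
Then P(u) = 1·L_0(u) + 0·L_1(u) + 9·L_2(u) + 40·L_3(u).
Expanding and collecting terms gives P(u) = 2u³ - u² - 2u + 1.
Evaluating at u = -2: P(-2) = -15.

-15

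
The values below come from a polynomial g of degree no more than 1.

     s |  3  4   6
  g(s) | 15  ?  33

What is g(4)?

The 2 known points determine the degree-1 polynomial uniquely.
Write g(s) = as + b. Substituting each data point gives a linear system:
  3a + b = 15
  6a + b = 33
Solving the system yields a = 6, b = -3.
So g(s) = 6s - 3.
Then g(4) = 21.

21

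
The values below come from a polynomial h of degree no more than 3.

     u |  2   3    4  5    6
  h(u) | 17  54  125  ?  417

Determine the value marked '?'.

242

On equispaced nodes a degree-3 polynomial has vanishing fourth forward difference, so
  h(2) - 4·h(3) + 6·h(4) - 4·h(5) + h(6) = 0.
Substituting the known values and solving for h(5):
  -4·h(5) = -968
  h(5) = 242.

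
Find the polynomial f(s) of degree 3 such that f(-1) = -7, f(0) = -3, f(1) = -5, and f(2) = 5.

Using the Lagrange interpolation formula with nodes -1, 0, 1, 2:
  L_0(s) = s(s - 1)(s - 2) / -6
  L_1(s) = (s + 1)(s - 1)(s - 2) / 2
  L_2(s) = (s + 1)s(s - 2) / -2
  L_3(s) = (s + 1)s(s - 1) / 6
Then f(s) = -7·L_0(s) - 3·L_1(s) - 5·L_2(s) + 5·L_3(s).
Expanding and collecting terms gives f(s) = 3s³ - 3s² - 2s - 3.
Check: f(1) = -5. ✓

f(s) = 3s^3 - 3s^2 - 2s - 3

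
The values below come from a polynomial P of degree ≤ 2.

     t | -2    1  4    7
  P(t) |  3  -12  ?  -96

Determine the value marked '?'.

-45

The 3 known points determine the degree-2 polynomial uniquely.
Write P(t) = at^2 + bt + c. Substituting each data point gives a linear system:
  4a - 2b + c = 3
  a + b + c = -12
  49a + 7b + c = -96
Solving the system yields a = -1, b = -6, c = -5.
So P(t) = -t² - 6t - 5.
Then P(4) = -45.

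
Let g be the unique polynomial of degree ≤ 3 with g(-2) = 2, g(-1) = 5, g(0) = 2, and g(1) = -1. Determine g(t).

Write g(t) = at^3 + bt^2 + ct + d. Substituting each data point gives a linear system:
  -8a + 4b - 2c + d = 2
  -a + b - c + d = 5
  d = 2
  a + b + c + d = -1
Solving the system yields a = 1, b = 0, c = -4, d = 2.
So g(t) = t³ - 4t + 2.
Check: g(-2) = 2. ✓

g(t) = t^3 - 4t + 2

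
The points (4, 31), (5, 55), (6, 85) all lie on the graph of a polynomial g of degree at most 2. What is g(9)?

Write g(s) = as^2 + bs + c. Substituting each data point gives a linear system:
  16a + 4b + c = 31
  25a + 5b + c = 55
  36a + 6b + c = 85
Solving the system yields a = 3, b = -3, c = -5.
So g(s) = 3s² - 3s - 5.
Then g(9) = 211.

211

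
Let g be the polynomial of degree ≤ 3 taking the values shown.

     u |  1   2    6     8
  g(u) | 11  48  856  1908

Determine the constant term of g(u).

4

Write g(u) = au^3 + bu^2 + cu + d. Substituting each data point gives a linear system:
  a + b + c + d = 11
  8a + 4b + 2c + d = 48
  216a + 36b + 6c + d = 856
  512a + 64b + 8c + d = 1908
Solving the system yields a = 3, b = 6, c = -2, d = 4.
So g(u) = 3u^3 + 6u^2 - 2u + 4.
The constant term is 4.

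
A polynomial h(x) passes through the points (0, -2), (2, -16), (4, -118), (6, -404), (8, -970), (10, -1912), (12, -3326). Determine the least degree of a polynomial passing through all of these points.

Forward differences of the values at x = 0, 2, 4, 6, 8, 10, 12:
  h  : -2  -16  -118  -404  -970  -1912  -3326
  Δ  : -14  -102  -286  -566  -942  -1414
  Δ^2: -88  -184  -280  -376  -472
  Δ^3: -96  -96  -96  -96
  Δ^4: 0  0  0
  Δ^5: 0  0
  Δ^6: 0
The third differences are constant (-96) and nonzero, while all higher differences vanish, so the minimal degree is 3.

3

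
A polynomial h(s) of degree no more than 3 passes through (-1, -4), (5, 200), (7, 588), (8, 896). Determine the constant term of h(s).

Write h(s) = as^3 + bs^2 + cs + d. Substituting each data point gives a linear system:
  -a + b - c + d = -4
  125a + 25b + 5c + d = 200
  343a + 49b + 7c + d = 588
  512a + 64b + 8c + d = 896
Solving the system yields a = 2, b = -2, c = 0, d = 0.
So h(s) = 2s^3 - 2s^2.
The constant term is 0.

0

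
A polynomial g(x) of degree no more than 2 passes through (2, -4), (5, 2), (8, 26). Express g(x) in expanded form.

Using the Lagrange interpolation formula with nodes 2, 5, 8:
  L_0(x) = (x - 5)(x - 8) / 18
  L_1(x) = (x - 2)(x - 8) / -9
  L_2(x) = (x - 2)(x - 5) / 18
Then g(x) = -4·L_0(x) + 2·L_1(x) + 26·L_2(x).
Expanding and collecting terms gives g(x) = x^2 - 5x + 2.
Check: g(2) = -4. ✓

g(x) = x^2 - 5x + 2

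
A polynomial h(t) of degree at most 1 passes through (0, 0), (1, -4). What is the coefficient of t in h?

Write h(t) = at + b. Substituting each data point gives a linear system:
  b = 0
  a + b = -4
Solving the system yields a = -4, b = 0.
So h(t) = -4t.
The leading coefficient is -4.

-4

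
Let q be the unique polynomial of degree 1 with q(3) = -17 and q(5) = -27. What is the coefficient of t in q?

Write q(t) = at + b. Substituting each data point gives a linear system:
  3a + b = -17
  5a + b = -27
Solving the system yields a = -5, b = -2.
So q(t) = -5t - 2.
The leading coefficient is -5.

-5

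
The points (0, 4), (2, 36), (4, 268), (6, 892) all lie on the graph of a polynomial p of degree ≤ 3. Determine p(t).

p(t) = 4t^3 + t^2 - 2t + 4

Using the Lagrange interpolation formula with nodes 0, 2, 4, 6:
  L_0(t) = (t - 2)(t - 4)(t - 6) / -48
  L_1(t) = t(t - 4)(t - 6) / 16
  L_2(t) = t(t - 2)(t - 6) / -16
  L_3(t) = t(t - 2)(t - 4) / 48
Then p(t) = 4·L_0(t) + 36·L_1(t) + 268·L_2(t) + 892·L_3(t).
Expanding and collecting terms gives p(t) = 4t^3 + t^2 - 2t + 4.
Check: p(4) = 268. ✓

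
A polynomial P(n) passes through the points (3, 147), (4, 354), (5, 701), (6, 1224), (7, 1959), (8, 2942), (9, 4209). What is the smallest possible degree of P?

Forward differences of the values at n = 3, 4, 5, 6, 7, 8, 9:
  P  : 147  354  701  1224  1959  2942  4209
  Δ  : 207  347  523  735  983  1267
  Δ^2: 140  176  212  248  284
  Δ^3: 36  36  36  36
  Δ^4: 0  0  0
  Δ^5: 0  0
  Δ^6: 0
The third differences are constant (36) and nonzero, while all higher differences vanish, so the minimal degree is 3.

3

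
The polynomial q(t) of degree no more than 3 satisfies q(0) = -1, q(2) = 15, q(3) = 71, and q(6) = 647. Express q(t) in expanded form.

Write q(t) = at^3 + bt^2 + ct + d. Substituting each data point gives a linear system:
  d = -1
  8a + 4b + 2c + d = 15
  27a + 9b + 3c + d = 71
  216a + 36b + 6c + d = 647
Solving the system yields a = 3, b = 1, c = -6, d = -1.
So q(t) = 3t^3 + t^2 - 6t - 1.
Check: q(6) = 647. ✓

q(t) = 3t^3 + t^2 - 6t - 1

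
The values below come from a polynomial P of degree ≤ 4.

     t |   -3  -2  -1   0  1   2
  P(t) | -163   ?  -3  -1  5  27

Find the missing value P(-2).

On equispaced nodes a degree-4 polynomial has vanishing fifth forward difference, so
  - P(-3) + 5·P(-2) - 10·P(-1) + 10·P(0) - 5·P(1) + P(2) = 0.
Substituting the known values and solving for P(-2):
  5·P(-2) = -185
  P(-2) = -37.

-37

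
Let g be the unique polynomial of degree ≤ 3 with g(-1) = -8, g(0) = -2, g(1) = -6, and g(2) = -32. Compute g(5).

Using the Lagrange interpolation formula with nodes -1, 0, 1, 2:
  L_0(n) = n(n - 1)(n - 2) / -6
  L_1(n) = (n + 1)(n - 1)(n - 2) / 2
  L_2(n) = (n + 1)n(n - 2) / -2
  L_3(n) = (n + 1)n(n - 1) / 6
Then g(n) = -8·L_0(n) - 2·L_1(n) - 6·L_2(n) - 32·L_3(n).
Expanding and collecting terms gives g(n) = -2n³ - 5n² + 3n - 2.
Evaluating at n = 5: g(5) = -362.

-362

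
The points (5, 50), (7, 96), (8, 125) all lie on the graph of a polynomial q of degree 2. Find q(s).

q(s) = 2s^2 - s + 5

Write q(s) = as^2 + bs + c. Substituting each data point gives a linear system:
  25a + 5b + c = 50
  49a + 7b + c = 96
  64a + 8b + c = 125
Solving the system yields a = 2, b = -1, c = 5.
So q(s) = 2s^2 - s + 5.
Check: q(5) = 50. ✓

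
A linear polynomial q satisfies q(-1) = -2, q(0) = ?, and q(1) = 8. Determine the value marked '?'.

On equispaced nodes a degree-1 polynomial has vanishing second forward difference, so
  q(-1) - 2·q(0) + q(1) = 0.
Substituting the known values and solving for q(0):
  -2·q(0) = -6
  q(0) = 3.

3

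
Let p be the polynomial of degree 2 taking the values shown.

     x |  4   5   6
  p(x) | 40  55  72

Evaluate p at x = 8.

Write p(x) = ax^2 + bx + c. Substituting each data point gives a linear system:
  16a + 4b + c = 40
  25a + 5b + c = 55
  36a + 6b + c = 72
Solving the system yields a = 1, b = 6, c = 0.
So p(x) = x^2 + 6x.
Then p(8) = 112.

112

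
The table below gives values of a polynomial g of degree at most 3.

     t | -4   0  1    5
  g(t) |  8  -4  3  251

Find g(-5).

-9

Write g(t) = at^3 + bt^2 + ct + d. Substituting each data point gives a linear system:
  -64a + 16b - 4c + d = 8
  d = -4
  a + b + c + d = 3
  125a + 25b + 5c + d = 251
Solving the system yields a = 1, b = 5, c = 1, d = -4.
So g(t) = t³ + 5t² + t - 4.
Then g(-5) = -9.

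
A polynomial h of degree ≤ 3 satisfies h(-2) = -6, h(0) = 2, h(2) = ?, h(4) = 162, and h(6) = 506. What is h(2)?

26

On equispaced nodes a degree-3 polynomial has vanishing fourth forward difference, so
  h(-2) - 4·h(0) + 6·h(2) - 4·h(4) + h(6) = 0.
Substituting the known values and solving for h(2):
  6·h(2) = 156
  h(2) = 26.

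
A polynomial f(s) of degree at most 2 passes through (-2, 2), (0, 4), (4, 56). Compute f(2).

Write f(s) = as^2 + bs + c. Substituting each data point gives a linear system:
  4a - 2b + c = 2
  c = 4
  16a + 4b + c = 56
Solving the system yields a = 2, b = 5, c = 4.
So f(s) = 2s^2 + 5s + 4.
Then f(2) = 22.

22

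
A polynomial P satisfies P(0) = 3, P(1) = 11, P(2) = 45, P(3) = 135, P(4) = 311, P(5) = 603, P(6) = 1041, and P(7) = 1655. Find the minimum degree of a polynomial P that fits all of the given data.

Forward differences of the values at t = 0, 1, 2, 3, 4, 5, 6, 7:
  P  : 3  11  45  135  311  603  1041  1655
  Δ  : 8  34  90  176  292  438  614
  Δ^2: 26  56  86  116  146  176
  Δ^3: 30  30  30  30  30
  Δ^4: 0  0  0  0
  Δ^5: 0  0  0
  Δ^6: 0  0
  Δ^7: 0
The third differences are constant (30) and nonzero, while all higher differences vanish, so the minimal degree is 3.

3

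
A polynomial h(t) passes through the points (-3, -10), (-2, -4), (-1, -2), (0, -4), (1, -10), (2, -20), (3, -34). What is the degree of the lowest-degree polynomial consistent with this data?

Forward differences of the values at t = -3, -2, -1, 0, 1, 2, 3:
  h  : -10  -4  -2  -4  -10  -20  -34
  Δ  : 6  2  -2  -6  -10  -14
  Δ^2: -4  -4  -4  -4  -4
  Δ^3: 0  0  0  0
  Δ^4: 0  0  0
  Δ^5: 0  0
  Δ^6: 0
The second differences are constant (-4) and nonzero, while all higher differences vanish, so the minimal degree is 2.

2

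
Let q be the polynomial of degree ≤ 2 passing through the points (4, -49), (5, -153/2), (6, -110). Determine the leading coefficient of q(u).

Write q(u) = au^2 + bu + c. Substituting each data point gives a linear system:
  16a + 4b + c = -49
  25a + 5b + c = -153/2
  36a + 6b + c = -110
Solving the system yields a = -3, b = -1/2, c = 1.
So q(u) = -3u^2 - (1/2)u + 1.
The leading coefficient is -3.

-3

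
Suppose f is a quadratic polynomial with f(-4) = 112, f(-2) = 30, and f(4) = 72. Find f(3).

35

Using the Lagrange interpolation formula with nodes -4, -2, 4:
  L_0(s) = (s + 2)(s - 4) / 16
  L_1(s) = (s + 4)(s - 4) / -12
  L_2(s) = (s + 4)(s + 2) / 48
Then f(s) = 112·L_0(s) + 30·L_1(s) + 72·L_2(s).
Expanding and collecting terms gives f(s) = 6s^2 - 5s - 4.
Evaluating at s = 3: f(3) = 35.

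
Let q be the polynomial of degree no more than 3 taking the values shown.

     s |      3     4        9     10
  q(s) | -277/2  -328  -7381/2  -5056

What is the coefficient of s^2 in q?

Write q(s) = as^3 + bs^2 + cs + d. Substituting each data point gives a linear system:
  27a + 9b + 3c + d = -277/2
  64a + 16b + 4c + d = -328
  729a + 81b + 9c + d = -7381/2
  1000a + 100b + 10c + d = -5056
Solving the system yields a = -5, b = -1/2, c = -1, d = 4.
So q(s) = -5s^3 - (1/2)s^2 - s + 4.
The coefficient of s^2 is -1/2.

-1/2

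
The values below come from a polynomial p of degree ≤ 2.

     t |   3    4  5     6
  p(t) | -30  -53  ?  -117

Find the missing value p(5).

The 3 known points determine the degree-2 polynomial uniquely.
Write p(t) = at^2 + bt + c. Substituting each data point gives a linear system:
  9a + 3b + c = -30
  16a + 4b + c = -53
  36a + 6b + c = -117
Solving the system yields a = -3, b = -2, c = 3.
So p(t) = -3t² - 2t + 3.
Then p(5) = -82.

-82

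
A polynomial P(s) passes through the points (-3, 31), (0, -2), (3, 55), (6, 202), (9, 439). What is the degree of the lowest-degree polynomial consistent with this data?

Forward differences of the values at s = -3, 0, 3, 6, 9:
  P  : 31  -2  55  202  439
  Δ  : -33  57  147  237
  Δ^2: 90  90  90
  Δ^3: 0  0
  Δ^4: 0
The second differences are constant (90) and nonzero, while all higher differences vanish, so the minimal degree is 2.

2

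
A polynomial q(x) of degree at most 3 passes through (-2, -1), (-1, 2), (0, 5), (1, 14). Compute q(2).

Write q(x) = ax^3 + bx^2 + cx + d. Substituting each data point gives a linear system:
  -8a + 4b - 2c + d = -1
  -a + b - c + d = 2
  d = 5
  a + b + c + d = 14
Solving the system yields a = 1, b = 3, c = 5, d = 5.
So q(x) = x³ + 3x² + 5x + 5.
Then q(2) = 35.

35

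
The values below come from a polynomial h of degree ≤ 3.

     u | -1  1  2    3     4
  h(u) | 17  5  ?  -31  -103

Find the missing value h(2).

-1

The 4 known points determine the degree-3 polynomial uniquely.
Write h(u) = au^3 + bu^2 + cu + d. Substituting each data point gives a linear system:
  -a + b - c + d = 17
  a + b + c + d = 5
  27a + 9b + 3c + d = -31
  64a + 16b + 4c + d = -103
Solving the system yields a = -3, b = 6, c = -3, d = 5.
So h(u) = -3u^3 + 6u^2 - 3u + 5.
Then h(2) = -1.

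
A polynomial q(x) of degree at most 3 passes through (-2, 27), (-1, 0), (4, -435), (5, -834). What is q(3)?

Write q(x) = ax^3 + bx^2 + cx + d. Substituting each data point gives a linear system:
  -8a + 4b - 2c + d = 27
  -a + b - c + d = 0
  64a + 16b + 4c + d = -435
  125a + 25b + 5c + d = -834
Solving the system yields a = -6, b = -4, c = 3, d = 1.
So q(x) = -6x^3 - 4x^2 + 3x + 1.
Then q(3) = -188.

-188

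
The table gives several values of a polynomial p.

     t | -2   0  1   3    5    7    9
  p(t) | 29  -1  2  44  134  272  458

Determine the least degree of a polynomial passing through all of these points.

Divided differences on the nodes -2, 0, 1, 3, 5, 7, 9:
  order 0: 29  -1  2  44  134  272  458
  order 1: -15  3  21  45  69  93
  order 2: 6  6  6  6  6
  order 3: 0  0  0  0
  order 4: 0  0  0
  order 5: 0  0
  order 6: 0
The order-2 divided differences are all 6 (nonzero) and every higher order vanishes, so the data lies on a polynomial of degree exactly 2.

2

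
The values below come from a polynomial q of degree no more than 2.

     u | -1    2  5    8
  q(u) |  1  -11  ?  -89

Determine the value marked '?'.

-41

The 3 known points determine the degree-2 polynomial uniquely.
Write q(u) = au^2 + bu + c. Substituting each data point gives a linear system:
  a - b + c = 1
  4a + 2b + c = -11
  64a + 8b + c = -89
Solving the system yields a = -1, b = -3, c = -1.
So q(u) = -u² - 3u - 1.
Then q(5) = -41.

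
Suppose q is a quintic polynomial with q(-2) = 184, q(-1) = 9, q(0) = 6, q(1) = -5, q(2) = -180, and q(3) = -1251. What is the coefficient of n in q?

Write q(n) = an^5 + bn^4 + cn^3 + dn^2 + en + k. Substituting each data point gives a linear system:
  -32a + 16b - 8c + 4d - 2e + k = 184
  -a + b - c + d - e + k = 9
  k = 6
  a + b + c + d + e + k = -5
  32a + 16b + 8c + 4d + 2e + k = -180
  243a + 81b + 27c + 9d + 3e + k = -1251
Solving the system yields a = -5, b = 1, c = -3, d = -5, e = 1, k = 6.
So q(n) = -5n^5 + n^4 - 3n^3 - 5n^2 + n + 6.
The coefficient of n is 1.

1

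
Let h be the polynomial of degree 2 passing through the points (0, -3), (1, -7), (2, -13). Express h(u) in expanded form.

Write h(u) = au^2 + bu + c. Substituting each data point gives a linear system:
  c = -3
  a + b + c = -7
  4a + 2b + c = -13
Solving the system yields a = -1, b = -3, c = -3.
So h(u) = -u^2 - 3u - 3.
Check: h(0) = -3. ✓

h(u) = -u^2 - 3u - 3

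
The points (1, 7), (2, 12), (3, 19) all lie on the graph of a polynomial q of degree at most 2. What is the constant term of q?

Write q(t) = at^2 + bt + c. Substituting each data point gives a linear system:
  a + b + c = 7
  4a + 2b + c = 12
  9a + 3b + c = 19
Solving the system yields a = 1, b = 2, c = 4.
So q(t) = t^2 + 2t + 4.
The constant term is 4.

4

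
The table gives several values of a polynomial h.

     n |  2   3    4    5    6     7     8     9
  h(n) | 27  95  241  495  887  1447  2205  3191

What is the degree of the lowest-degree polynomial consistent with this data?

3

Forward differences of the values at n = 2, 3, 4, 5, 6, 7, 8, 9:
  h  : 27  95  241  495  887  1447  2205  3191
  Δ  : 68  146  254  392  560  758  986
  Δ^2: 78  108  138  168  198  228
  Δ^3: 30  30  30  30  30
  Δ^4: 0  0  0  0
  Δ^5: 0  0  0
  Δ^6: 0  0
  Δ^7: 0
The third differences are constant (30) and nonzero, while all higher differences vanish, so the minimal degree is 3.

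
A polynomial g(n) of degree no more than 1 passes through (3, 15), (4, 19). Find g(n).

g(n) = 4n + 3

Using the Lagrange interpolation formula with nodes 3, 4:
  L_0(n) = (n - 4) / -1
  L_1(n) = (n - 3) / 1
Then g(n) = 15·L_0(n) + 19·L_1(n).
Expanding and collecting terms gives g(n) = 4n + 3.
Check: g(3) = 15. ✓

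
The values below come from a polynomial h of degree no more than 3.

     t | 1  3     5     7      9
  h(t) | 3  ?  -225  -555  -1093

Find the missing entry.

-55

On equispaced nodes a degree-3 polynomial has vanishing fourth forward difference, so
  h(1) - 4·h(3) + 6·h(5) - 4·h(7) + h(9) = 0.
Substituting the known values and solving for h(3):
  -4·h(3) = 220
  h(3) = -55.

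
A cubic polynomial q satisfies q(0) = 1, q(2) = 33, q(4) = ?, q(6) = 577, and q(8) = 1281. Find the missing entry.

193

On equispaced nodes a degree-3 polynomial has vanishing fourth forward difference, so
  q(0) - 4·q(2) + 6·q(4) - 4·q(6) + q(8) = 0.
Substituting the known values and solving for q(4):
  6·q(4) = 1158
  q(4) = 193.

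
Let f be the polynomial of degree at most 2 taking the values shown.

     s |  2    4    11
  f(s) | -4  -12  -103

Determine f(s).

Using the Lagrange interpolation formula with nodes 2, 4, 11:
  L_0(s) = (s - 4)(s - 11) / 18
  L_1(s) = (s - 2)(s - 11) / -14
  L_2(s) = (s - 2)(s - 4) / 63
Then f(s) = -4·L_0(s) - 12·L_1(s) - 103·L_2(s).
Expanding and collecting terms gives f(s) = -s^2 + 2s - 4.
Check: f(11) = -103. ✓

f(s) = -s^2 + 2s - 4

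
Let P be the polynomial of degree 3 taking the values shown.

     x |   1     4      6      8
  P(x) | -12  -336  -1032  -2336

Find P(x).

P(x) = -4x^3 - 4x^2 - 4x

Write P(x) = ax^3 + bx^2 + cx + d. Substituting each data point gives a linear system:
  a + b + c + d = -12
  64a + 16b + 4c + d = -336
  216a + 36b + 6c + d = -1032
  512a + 64b + 8c + d = -2336
Solving the system yields a = -4, b = -4, c = -4, d = 0.
So P(x) = -4x^3 - 4x^2 - 4x.
Check: P(1) = -12. ✓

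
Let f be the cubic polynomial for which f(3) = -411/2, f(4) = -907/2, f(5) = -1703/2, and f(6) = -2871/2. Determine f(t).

f(t) = -6t^3 - 3t^2 - 5t - 3/2

Write f(t) = at^3 + bt^2 + ct + d. Substituting each data point gives a linear system:
  27a + 9b + 3c + d = -411/2
  64a + 16b + 4c + d = -907/2
  125a + 25b + 5c + d = -1703/2
  216a + 36b + 6c + d = -2871/2
Solving the system yields a = -6, b = -3, c = -5, d = -3/2.
So f(t) = -6t^3 - 3t^2 - 5t - 3/2.
Check: f(3) = -411/2. ✓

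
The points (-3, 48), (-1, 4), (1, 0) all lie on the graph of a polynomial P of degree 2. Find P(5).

Write P(x) = ax^2 + bx + c. Substituting each data point gives a linear system:
  9a - 3b + c = 48
  a - b + c = 4
  a + b + c = 0
Solving the system yields a = 5, b = -2, c = -3.
So P(x) = 5x^2 - 2x - 3.
Then P(5) = 112.

112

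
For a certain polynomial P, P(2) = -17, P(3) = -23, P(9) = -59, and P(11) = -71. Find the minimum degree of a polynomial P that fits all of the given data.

1

Divided differences on the nodes 2, 3, 9, 11:
  order 0: -17  -23  -59  -71
  order 1: -6  -6  -6
  order 2: 0  0
  order 3: 0
The order-1 divided differences are all -6 (nonzero) and every higher order vanishes, so the data lies on a polynomial of degree exactly 1.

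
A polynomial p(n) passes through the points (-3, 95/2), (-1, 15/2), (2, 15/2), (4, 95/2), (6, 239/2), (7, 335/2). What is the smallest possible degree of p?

2

Divided differences on the nodes -3, -1, 2, 4, 6, 7:
  order 0: 95/2  15/2  15/2  95/2  239/2  335/2
  order 1: -20  0  20  36  48
  order 2: 4  4  4  4
  order 3: 0  0  0
  order 4: 0  0
  order 5: 0
The order-2 divided differences are all 4 (nonzero) and every higher order vanishes, so the data lies on a polynomial of degree exactly 2.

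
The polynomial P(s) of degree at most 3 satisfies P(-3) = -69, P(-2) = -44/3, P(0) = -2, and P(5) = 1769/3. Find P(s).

P(s) = 4s^3 + 4s^2 - (5/3)s - 2

Using the Lagrange interpolation formula with nodes -3, -2, 0, 5:
  L_0(s) = (s + 2)s(s - 5) / -24
  L_1(s) = (s + 3)s(s - 5) / 14
  L_2(s) = (s + 3)(s + 2)(s - 5) / -30
  L_3(s) = (s + 3)(s + 2)s / 280
Then P(s) = -69·L_0(s) - 44/3·L_1(s) - 2·L_2(s) + 1769/3·L_3(s).
Expanding and collecting terms gives P(s) = 4s^3 + 4s^2 - (5/3)s - 2.
Check: P(5) = 1769/3. ✓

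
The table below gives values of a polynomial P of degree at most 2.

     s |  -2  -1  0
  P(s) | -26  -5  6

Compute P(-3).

-57

Using the Lagrange interpolation formula with nodes -2, -1, 0:
  L_0(s) = (s + 1)s / 2
  L_1(s) = (s + 2)s / -1
  L_2(s) = (s + 2)(s + 1) / 2
Then P(s) = -26·L_0(s) - 5·L_1(s) + 6·L_2(s).
Expanding and collecting terms gives P(s) = -5s^2 + 6s + 6.
Evaluating at s = -3: P(-3) = -57.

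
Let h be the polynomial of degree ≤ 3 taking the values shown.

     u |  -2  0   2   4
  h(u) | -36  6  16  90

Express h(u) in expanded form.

h(u) = 2u^3 - 4u^2 + 5u + 6

Write h(u) = au^3 + bu^2 + cu + d. Substituting each data point gives a linear system:
  -8a + 4b - 2c + d = -36
  d = 6
  8a + 4b + 2c + d = 16
  64a + 16b + 4c + d = 90
Solving the system yields a = 2, b = -4, c = 5, d = 6.
So h(u) = 2u^3 - 4u^2 + 5u + 6.
Check: h(-2) = -36. ✓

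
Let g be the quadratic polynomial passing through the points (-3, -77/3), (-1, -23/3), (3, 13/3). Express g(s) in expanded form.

Write g(s) = as^2 + bs + c. Substituting each data point gives a linear system:
  9a - 3b + c = -77/3
  a - b + c = -23/3
  9a + 3b + c = 13/3
Solving the system yields a = -1, b = 5, c = -5/3.
So g(s) = -s^2 + 5s - 5/3.
Check: g(-1) = -23/3. ✓

g(s) = -s^2 + 5s - 5/3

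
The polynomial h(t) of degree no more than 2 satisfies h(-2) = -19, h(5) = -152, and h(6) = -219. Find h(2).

-23

Write h(t) = at^2 + bt + c. Substituting each data point gives a linear system:
  4a - 2b + c = -19
  25a + 5b + c = -152
  36a + 6b + c = -219
Solving the system yields a = -6, b = -1, c = 3.
So h(t) = -6t^2 - t + 3.
Then h(2) = -23.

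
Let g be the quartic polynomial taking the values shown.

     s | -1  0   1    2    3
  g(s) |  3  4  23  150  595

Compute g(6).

7738

Write g(s) = as^4 + bs^3 + cs^2 + ds + e. Substituting each data point gives a linear system:
  a - b + c - d + e = 3
  e = 4
  a + b + c + d + e = 23
  16a + 8b + 4c + 2d + e = 150
  81a + 27b + 9c + 3d + e = 595
Solving the system yields a = 5, b = 5, c = 4, d = 5, e = 4.
So g(s) = 5s^4 + 5s^3 + 4s^2 + 5s + 4.
Then g(6) = 7738.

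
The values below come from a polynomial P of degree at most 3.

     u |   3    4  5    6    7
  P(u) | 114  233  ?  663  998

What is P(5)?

The 4 known points determine the degree-3 polynomial uniquely.
Write P(u) = au^3 + bu^2 + cu + d. Substituting each data point gives a linear system:
  27a + 9b + 3c + d = 114
  64a + 16b + 4c + d = 233
  216a + 36b + 6c + d = 663
  343a + 49b + 7c + d = 998
Solving the system yields a = 2, b = 6, c = 3, d = -3.
So P(u) = 2u^3 + 6u^2 + 3u - 3.
Then P(5) = 412.

412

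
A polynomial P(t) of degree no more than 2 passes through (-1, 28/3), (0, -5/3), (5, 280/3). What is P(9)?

1048/3

Using the Lagrange interpolation formula with nodes -1, 0, 5:
  L_0(t) = t(t - 5) / 6
  L_1(t) = (t + 1)(t - 5) / -5
  L_2(t) = (t + 1)t / 30
Then P(t) = 28/3·L_0(t) - 5/3·L_1(t) + 280/3·L_2(t).
Expanding and collecting terms gives P(t) = 5t^2 - 6t - 5/3.
Evaluating at t = 9: P(9) = 1048/3.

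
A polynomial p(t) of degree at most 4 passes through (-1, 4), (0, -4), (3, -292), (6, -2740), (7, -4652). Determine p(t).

p(t) = -t^4 - 6t^3 - 3t^2 - 6t - 4

Write p(t) = at^4 + bt^3 + ct^2 + dt + e. Substituting each data point gives a linear system:
  a - b + c - d + e = 4
  e = -4
  81a + 27b + 9c + 3d + e = -292
  1296a + 216b + 36c + 6d + e = -2740
  2401a + 343b + 49c + 7d + e = -4652
Solving the system yields a = -1, b = -6, c = -3, d = -6, e = -4.
So p(t) = -t^4 - 6t^3 - 3t^2 - 6t - 4.
Check: p(6) = -2740. ✓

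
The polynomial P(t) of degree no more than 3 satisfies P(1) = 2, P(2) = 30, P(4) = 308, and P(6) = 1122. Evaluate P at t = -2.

-70

Using the Lagrange interpolation formula with nodes 1, 2, 4, 6:
  L_0(t) = (t - 2)(t - 4)(t - 6) / -15
  L_1(t) = (t - 1)(t - 4)(t - 6) / 8
  L_2(t) = (t - 1)(t - 2)(t - 6) / -12
  L_3(t) = (t - 1)(t - 2)(t - 4) / 40
Then P(t) = 2·L_0(t) + 30·L_1(t) + 308·L_2(t) + 1122·L_3(t).
Expanding and collecting terms gives P(t) = 6t^3 - 5t^2 + t.
Evaluating at t = -2: P(-2) = -70.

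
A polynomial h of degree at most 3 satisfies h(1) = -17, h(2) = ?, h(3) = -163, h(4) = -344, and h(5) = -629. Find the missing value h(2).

On equispaced nodes a degree-3 polynomial has vanishing fourth forward difference, so
  h(1) - 4·h(2) + 6·h(3) - 4·h(4) + h(5) = 0.
Substituting the known values and solving for h(2):
  -4·h(2) = 248
  h(2) = -62.

-62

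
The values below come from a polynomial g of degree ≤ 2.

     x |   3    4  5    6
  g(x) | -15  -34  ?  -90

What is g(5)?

-59

The 3 known points determine the degree-2 polynomial uniquely.
Write g(x) = ax^2 + bx + c. Substituting each data point gives a linear system:
  9a + 3b + c = -15
  16a + 4b + c = -34
  36a + 6b + c = -90
Solving the system yields a = -3, b = 2, c = 6.
So g(x) = -3x^2 + 2x + 6.
Then g(5) = -59.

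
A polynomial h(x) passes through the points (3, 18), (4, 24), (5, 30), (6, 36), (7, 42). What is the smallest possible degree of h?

Forward differences of the values at x = 3, 4, 5, 6, 7:
  h  : 18  24  30  36  42
  Δ  : 6  6  6  6
  Δ^2: 0  0  0
  Δ^3: 0  0
  Δ^4: 0
The first differences are constant (6) and nonzero, while all higher differences vanish, so the minimal degree is 1.

1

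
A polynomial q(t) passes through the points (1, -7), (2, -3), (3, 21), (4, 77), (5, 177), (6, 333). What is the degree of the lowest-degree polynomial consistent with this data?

3

Forward differences of the values at t = 1, 2, 3, 4, 5, 6:
  q  : -7  -3  21  77  177  333
  Δ  : 4  24  56  100  156
  Δ^2: 20  32  44  56
  Δ^3: 12  12  12
  Δ^4: 0  0
  Δ^5: 0
The third differences are constant (12) and nonzero, while all higher differences vanish, so the minimal degree is 3.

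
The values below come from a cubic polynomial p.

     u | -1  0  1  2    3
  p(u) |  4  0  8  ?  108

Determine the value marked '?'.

On equispaced nodes a degree-3 polynomial has vanishing fourth forward difference, so
  p(-1) - 4·p(0) + 6·p(1) - 4·p(2) + p(3) = 0.
Substituting the known values and solving for p(2):
  -4·p(2) = -160
  p(2) = 40.

40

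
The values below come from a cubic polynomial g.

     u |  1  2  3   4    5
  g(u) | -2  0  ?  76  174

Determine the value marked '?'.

The 4 known points determine the degree-3 polynomial uniquely.
Write g(u) = au^3 + bu^2 + cu + d. Substituting each data point gives a linear system:
  a + b + c + d = -2
  8a + 4b + 2c + d = 0
  64a + 16b + 4c + d = 76
  125a + 25b + 5c + d = 174
Solving the system yields a = 2, b = -2, c = -6, d = 4.
So g(u) = 2u^3 - 2u^2 - 6u + 4.
Then g(3) = 22.

22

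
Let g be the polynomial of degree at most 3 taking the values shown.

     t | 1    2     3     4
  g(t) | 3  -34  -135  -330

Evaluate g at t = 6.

-1122

Write g(t) = at^3 + bt^2 + ct + d. Substituting each data point gives a linear system:
  a + b + c + d = 3
  8a + 4b + 2c + d = -34
  27a + 9b + 3c + d = -135
  64a + 16b + 4c + d = -330
Solving the system yields a = -5, b = -2, c = 4, d = 6.
So g(t) = -5t³ - 2t² + 4t + 6.
Then g(6) = -1122.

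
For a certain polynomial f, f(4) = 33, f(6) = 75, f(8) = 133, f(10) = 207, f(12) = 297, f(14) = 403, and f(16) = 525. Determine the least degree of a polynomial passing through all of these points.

2

Forward differences of the values at s = 4, 6, 8, 10, 12, 14, 16:
  f  : 33  75  133  207  297  403  525
  Δ  : 42  58  74  90  106  122
  Δ^2: 16  16  16  16  16
  Δ^3: 0  0  0  0
  Δ^4: 0  0  0
  Δ^5: 0  0
  Δ^6: 0
The second differences are constant (16) and nonzero, while all higher differences vanish, so the minimal degree is 2.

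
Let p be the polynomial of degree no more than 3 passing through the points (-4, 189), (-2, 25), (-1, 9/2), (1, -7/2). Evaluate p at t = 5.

Using the Lagrange interpolation formula with nodes -4, -2, -1, 1:
  L_0(t) = (t + 2)(t + 1)(t - 1) / -30
  L_1(t) = (t + 4)(t + 1)(t - 1) / 6
  L_2(t) = (t + 4)(t + 2)(t - 1) / -6
  L_3(t) = (t + 4)(t + 2)(t + 1) / 30
Then p(t) = 189·L_0(t) + 25·L_1(t) + 9/2·L_2(t) - 7/2·L_3(t).
Expanding and collecting terms gives p(t) = -3t^3 - (1/2)t^2 - t + 1.
Evaluating at t = 5: p(5) = -783/2.

-783/2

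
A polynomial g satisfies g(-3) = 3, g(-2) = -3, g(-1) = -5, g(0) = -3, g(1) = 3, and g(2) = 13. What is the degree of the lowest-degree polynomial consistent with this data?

Forward differences of the values at x = -3, -2, -1, 0, 1, 2:
  g  : 3  -3  -5  -3  3  13
  Δ  : -6  -2  2  6  10
  Δ^2: 4  4  4  4
  Δ^3: 0  0  0
  Δ^4: 0  0
  Δ^5: 0
The second differences are constant (4) and nonzero, while all higher differences vanish, so the minimal degree is 2.

2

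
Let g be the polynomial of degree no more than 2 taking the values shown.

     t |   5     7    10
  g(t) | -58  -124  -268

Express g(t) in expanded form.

Using the Lagrange interpolation formula with nodes 5, 7, 10:
  L_0(t) = (t - 7)(t - 10) / 10
  L_1(t) = (t - 5)(t - 10) / -6
  L_2(t) = (t - 5)(t - 7) / 15
Then g(t) = -58·L_0(t) - 124·L_1(t) - 268·L_2(t).
Expanding and collecting terms gives g(t) = -3t^2 + 3t + 2.
Check: g(10) = -268. ✓

g(t) = -3t^2 + 3t + 2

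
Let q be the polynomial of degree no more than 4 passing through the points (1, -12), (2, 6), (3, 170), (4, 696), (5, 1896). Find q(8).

14100

Using the Lagrange interpolation formula with nodes 1, 2, 3, 4, 5:
  L_0(s) = (s - 2)(s - 3)(s - 4)(s - 5) / 24
  L_1(s) = (s - 1)(s - 3)(s - 4)(s - 5) / -6
  L_2(s) = (s - 1)(s - 2)(s - 4)(s - 5) / 4
  L_3(s) = (s - 1)(s - 2)(s - 3)(s - 5) / -6
  L_4(s) = (s - 1)(s - 2)(s - 3)(s - 4) / 24
Then q(s) = -12·L_0(s) + 6·L_1(s) + 170·L_2(s) + 696·L_3(s) + 1896·L_4(s).
Expanding and collecting terms gives q(s) = 4s^4 - 4s^3 - 3s^2 - 5s - 4.
Evaluating at s = 8: q(8) = 14100.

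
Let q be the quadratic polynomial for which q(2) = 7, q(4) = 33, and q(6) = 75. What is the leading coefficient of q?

2

Write q(s) = as^2 + bs + c. Substituting each data point gives a linear system:
  4a + 2b + c = 7
  16a + 4b + c = 33
  36a + 6b + c = 75
Solving the system yields a = 2, b = 1, c = -3.
So q(s) = 2s^2 + s - 3.
The leading coefficient is 2.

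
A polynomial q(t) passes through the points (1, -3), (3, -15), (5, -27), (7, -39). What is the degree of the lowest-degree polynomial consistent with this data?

Forward differences of the values at t = 1, 3, 5, 7:
  q  : -3  -15  -27  -39
  Δ  : -12  -12  -12
  Δ^2: 0  0
  Δ^3: 0
The first differences are constant (-12) and nonzero, while all higher differences vanish, so the minimal degree is 1.

1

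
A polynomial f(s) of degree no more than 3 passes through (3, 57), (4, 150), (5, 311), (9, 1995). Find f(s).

Write f(s) = as^3 + bs^2 + cs + d. Substituting each data point gives a linear system:
  27a + 9b + 3c + d = 57
  64a + 16b + 4c + d = 150
  125a + 25b + 5c + d = 311
  729a + 81b + 9c + d = 1995
Solving the system yields a = 3, b = -2, c = -4, d = 6.
So f(s) = 3s³ - 2s² - 4s + 6.
Check: f(9) = 1995. ✓

f(s) = 3s^3 - 2s^2 - 4s + 6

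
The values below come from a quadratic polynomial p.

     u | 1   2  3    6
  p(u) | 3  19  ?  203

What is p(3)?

47

The 3 known points determine the degree-2 polynomial uniquely.
Write p(u) = au^2 + bu + c. Substituting each data point gives a linear system:
  a + b + c = 3
  4a + 2b + c = 19
  36a + 6b + c = 203
Solving the system yields a = 6, b = -2, c = -1.
So p(u) = 6u^2 - 2u - 1.
Then p(3) = 47.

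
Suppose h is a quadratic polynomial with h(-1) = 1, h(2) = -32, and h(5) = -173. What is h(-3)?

Forward differences of the values at x = -1, 2, 5:
  h  : 1  -32  -173
  Δ  : -33  -141
  Δ^2: -108
The second differences are constant, confirming degree 2.
Interpolating (Newton forward form) and evaluating at x = -3 gives h(-3) = -37.

-37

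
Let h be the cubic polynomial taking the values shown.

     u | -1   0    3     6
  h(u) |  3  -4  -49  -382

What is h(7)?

Using the Lagrange interpolation formula with nodes -1, 0, 3, 6:
  L_0(u) = u(u - 3)(u - 6) / -28
  L_1(u) = (u + 1)(u - 3)(u - 6) / 18
  L_2(u) = (u + 1)u(u - 6) / -36
  L_3(u) = (u + 1)u(u - 3) / 126
Then h(u) = 3·L_0(u) - 4·L_1(u) - 49·L_2(u) - 382·L_3(u).
Expanding and collecting terms gives h(u) = -2u^3 + 2u^2 - 3u - 4.
Evaluating at u = 7: h(7) = -613.

-613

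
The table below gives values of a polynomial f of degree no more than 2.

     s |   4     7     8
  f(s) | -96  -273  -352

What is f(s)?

Using the Lagrange interpolation formula with nodes 4, 7, 8:
  L_0(s) = (s - 7)(s - 8) / 12
  L_1(s) = (s - 4)(s - 8) / -3
  L_2(s) = (s - 4)(s - 7) / 4
Then f(s) = -96·L_0(s) - 273·L_1(s) - 352·L_2(s).
Expanding and collecting terms gives f(s) = -5s² - 4s.
Check: f(7) = -273. ✓

f(s) = -5s^2 - 4s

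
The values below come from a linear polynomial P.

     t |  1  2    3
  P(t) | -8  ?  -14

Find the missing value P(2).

-11

The 2 known points determine the degree-1 polynomial uniquely.
Write P(t) = at + b. Substituting each data point gives a linear system:
  a + b = -8
  3a + b = -14
Solving the system yields a = -3, b = -5.
So P(t) = -3t - 5.
Then P(2) = -11.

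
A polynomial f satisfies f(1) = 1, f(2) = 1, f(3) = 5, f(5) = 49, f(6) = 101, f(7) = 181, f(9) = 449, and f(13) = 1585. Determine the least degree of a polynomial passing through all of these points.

Divided differences on the nodes 1, 2, 3, 5, 6, 7, 9, 13:
  order 0: 1  1  5  49  101  181  449  1585
  order 1: 0  4  22  52  80  134  284
  order 2: 2  6  10  14  18  25
  order 3: 1  1  1  1  1
  order 4: 0  0  0  0
  order 5: 0  0  0
  order 6: 0  0
  order 7: 0
The order-3 divided differences are all 1 (nonzero) and every higher order vanishes, so the data lies on a polynomial of degree exactly 3.

3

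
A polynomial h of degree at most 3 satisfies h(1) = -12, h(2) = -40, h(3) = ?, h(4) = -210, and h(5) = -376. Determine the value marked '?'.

On equispaced nodes a degree-3 polynomial has vanishing fourth forward difference, so
  h(1) - 4·h(2) + 6·h(3) - 4·h(4) + h(5) = 0.
Substituting the known values and solving for h(3):
  6·h(3) = -612
  h(3) = -102.

-102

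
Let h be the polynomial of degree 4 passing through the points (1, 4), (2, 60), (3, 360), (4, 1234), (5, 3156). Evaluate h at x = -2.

Using the Lagrange interpolation formula with nodes 1, 2, 3, 4, 5:
  L_0(x) = (x - 2)(x - 3)(x - 4)(x - 5) / 24
  L_1(x) = (x - 1)(x - 3)(x - 4)(x - 5) / -6
  L_2(x) = (x - 1)(x - 2)(x - 4)(x - 5) / 4
  L_3(x) = (x - 1)(x - 2)(x - 3)(x - 5) / -6
  L_4(x) = (x - 1)(x - 2)(x - 3)(x - 4) / 24
Then h(x) = 4·L_0(x) + 60·L_1(x) + 360·L_2(x) + 1234·L_3(x) + 3156·L_4(x).
Expanding and collecting terms gives h(x) = 6x⁴ - 5x³ + 2x² - 5x + 6.
Evaluating at x = -2: h(-2) = 160.

160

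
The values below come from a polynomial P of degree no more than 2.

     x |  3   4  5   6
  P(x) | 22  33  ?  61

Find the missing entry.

On equispaced nodes a degree-2 polynomial has vanishing third forward difference, so
  - P(3) + 3·P(4) - 3·P(5) + P(6) = 0.
Substituting the known values and solving for P(5):
  -3·P(5) = -138
  P(5) = 46.

46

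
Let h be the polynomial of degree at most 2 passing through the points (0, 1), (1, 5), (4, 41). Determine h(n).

h(n) = 2n^2 + 2n + 1

Using the Lagrange interpolation formula with nodes 0, 1, 4:
  L_0(n) = (n - 1)(n - 4) / 4
  L_1(n) = n(n - 4) / -3
  L_2(n) = n(n - 1) / 12
Then h(n) = 1·L_0(n) + 5·L_1(n) + 41·L_2(n).
Expanding and collecting terms gives h(n) = 2n^2 + 2n + 1.
Check: h(1) = 5. ✓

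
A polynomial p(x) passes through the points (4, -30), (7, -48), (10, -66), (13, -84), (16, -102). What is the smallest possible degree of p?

1

Forward differences of the values at x = 4, 7, 10, 13, 16:
  p  : -30  -48  -66  -84  -102
  Δ  : -18  -18  -18  -18
  Δ^2: 0  0  0
  Δ^3: 0  0
  Δ^4: 0
The first differences are constant (-18) and nonzero, while all higher differences vanish, so the minimal degree is 1.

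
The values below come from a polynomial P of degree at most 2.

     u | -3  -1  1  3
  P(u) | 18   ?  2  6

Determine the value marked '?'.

6

The 3 known points determine the degree-2 polynomial uniquely.
Write P(u) = au^2 + bu + c. Substituting each data point gives a linear system:
  9a - 3b + c = 18
  a + b + c = 2
  9a + 3b + c = 6
Solving the system yields a = 1, b = -2, c = 3.
So P(u) = u^2 - 2u + 3.
Then P(-1) = 6.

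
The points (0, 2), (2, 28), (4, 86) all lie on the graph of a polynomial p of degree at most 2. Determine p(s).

Write p(s) = as^2 + bs + c. Substituting each data point gives a linear system:
  c = 2
  4a + 2b + c = 28
  16a + 4b + c = 86
Solving the system yields a = 4, b = 5, c = 2.
So p(s) = 4s^2 + 5s + 2.
Check: p(4) = 86. ✓

p(s) = 4s^2 + 5s + 2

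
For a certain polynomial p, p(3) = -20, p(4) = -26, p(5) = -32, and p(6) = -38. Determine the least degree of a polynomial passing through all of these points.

1

Forward differences of the values at u = 3, 4, 5, 6:
  p  : -20  -26  -32  -38
  Δ  : -6  -6  -6
  Δ^2: 0  0
  Δ^3: 0
The first differences are constant (-6) and nonzero, while all higher differences vanish, so the minimal degree is 1.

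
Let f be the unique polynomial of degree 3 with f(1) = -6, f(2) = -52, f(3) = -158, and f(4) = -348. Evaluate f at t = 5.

-646

Using the Lagrange interpolation formula with nodes 1, 2, 3, 4:
  L_0(t) = (t - 2)(t - 3)(t - 4) / -6
  L_1(t) = (t - 1)(t - 3)(t - 4) / 2
  L_2(t) = (t - 1)(t - 2)(t - 4) / -2
  L_3(t) = (t - 1)(t - 2)(t - 3) / 6
Then f(t) = -6·L_0(t) - 52·L_1(t) - 158·L_2(t) - 348·L_3(t).
Expanding and collecting terms gives f(t) = -4t³ - 6t² + 4.
Evaluating at t = 5: f(5) = -646.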